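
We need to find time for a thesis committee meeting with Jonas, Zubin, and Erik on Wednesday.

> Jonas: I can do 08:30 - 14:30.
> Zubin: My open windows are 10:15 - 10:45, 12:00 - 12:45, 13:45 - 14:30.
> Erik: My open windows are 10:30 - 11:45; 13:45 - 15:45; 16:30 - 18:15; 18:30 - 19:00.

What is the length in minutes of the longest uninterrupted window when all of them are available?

Jonas ∩ Zubin: 10:15-10:45, 12:00-12:45, 13:45-14:30.
Jonas ∩ Zubin ∩ Erik: 10:30-10:45, 13:45-14:30.
Those are the intersection windows.
The longest is 13:45-14:30 at 45 minutes.

45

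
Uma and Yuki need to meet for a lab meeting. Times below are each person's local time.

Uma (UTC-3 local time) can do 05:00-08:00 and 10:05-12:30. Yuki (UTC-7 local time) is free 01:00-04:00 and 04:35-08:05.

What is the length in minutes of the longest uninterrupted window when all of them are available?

180

Uma in UTC: 08:00-11:00, 13:05-15:30 (add 3h to convert from UTC-3).
Yuki in UTC: 08:00-11:00, 11:35-15:05 (add 7h to convert from UTC-7).
Uma ∩ Yuki: 08:00-11:00, 13:05-15:05.
The longest is 08:00-11:00 at 180 minutes.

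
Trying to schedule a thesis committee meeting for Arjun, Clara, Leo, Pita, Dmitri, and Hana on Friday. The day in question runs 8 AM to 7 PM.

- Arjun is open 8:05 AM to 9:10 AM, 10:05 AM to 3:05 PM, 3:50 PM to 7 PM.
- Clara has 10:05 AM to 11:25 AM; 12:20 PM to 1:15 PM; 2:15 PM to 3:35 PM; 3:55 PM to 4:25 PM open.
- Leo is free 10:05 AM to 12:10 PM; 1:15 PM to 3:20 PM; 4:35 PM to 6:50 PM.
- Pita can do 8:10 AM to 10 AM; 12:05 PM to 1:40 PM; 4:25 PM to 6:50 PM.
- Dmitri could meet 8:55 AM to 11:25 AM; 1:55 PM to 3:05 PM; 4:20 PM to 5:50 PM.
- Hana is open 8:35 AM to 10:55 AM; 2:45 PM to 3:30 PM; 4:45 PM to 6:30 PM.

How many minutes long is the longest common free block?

Arjun ∩ Clara: 10:05-11:25, 12:20-13:15, 14:15-15:05, 15:55-16:25.
Arjun ∩ Clara ∩ Leo: 10:05-11:25, 14:15-15:05.
Arjun ∩ Clara ∩ Leo ∩ Pita: ∅.
Arjun ∩ Clara ∩ Leo ∩ Pita ∩ Dmitri: ∅.
Arjun ∩ Clara ∩ Leo ∩ Pita ∩ Dmitri ∩ Hana: ∅.
There is no time when everyone is free.
No common window exists, so the longest block is 0 minutes.

0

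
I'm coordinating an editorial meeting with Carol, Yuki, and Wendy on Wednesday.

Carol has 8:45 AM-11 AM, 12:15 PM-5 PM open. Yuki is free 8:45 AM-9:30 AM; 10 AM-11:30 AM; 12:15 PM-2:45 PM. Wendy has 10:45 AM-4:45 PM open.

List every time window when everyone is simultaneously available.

10:45-11:00, 12:15-14:45

Carol ∩ Yuki: 08:45-09:30, 10:00-11:00, 12:15-14:45.
Carol ∩ Yuki ∩ Wendy: 10:45-11:00, 12:15-14:45.
Those are the intersection windows.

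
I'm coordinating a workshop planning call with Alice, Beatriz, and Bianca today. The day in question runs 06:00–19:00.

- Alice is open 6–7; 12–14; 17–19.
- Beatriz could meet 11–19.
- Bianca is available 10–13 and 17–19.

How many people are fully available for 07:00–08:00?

0

nobody can make the full 07:00-08:00 slot — that's 0.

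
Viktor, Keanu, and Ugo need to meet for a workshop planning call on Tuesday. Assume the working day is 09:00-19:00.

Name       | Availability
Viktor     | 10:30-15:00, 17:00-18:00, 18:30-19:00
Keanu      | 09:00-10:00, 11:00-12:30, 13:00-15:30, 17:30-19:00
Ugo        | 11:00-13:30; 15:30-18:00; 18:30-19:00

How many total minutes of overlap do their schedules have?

Viktor ∩ Keanu: 11:00-12:30, 13:00-15:00, 17:30-18:00, 18:30-19:00.
Viktor ∩ Keanu ∩ Ugo: 11:00-12:30, 13:00-13:30, 17:30-18:00, 18:30-19:00.
Summing the common windows: 90 + 30 + 30 + 30 = 180 minutes.

180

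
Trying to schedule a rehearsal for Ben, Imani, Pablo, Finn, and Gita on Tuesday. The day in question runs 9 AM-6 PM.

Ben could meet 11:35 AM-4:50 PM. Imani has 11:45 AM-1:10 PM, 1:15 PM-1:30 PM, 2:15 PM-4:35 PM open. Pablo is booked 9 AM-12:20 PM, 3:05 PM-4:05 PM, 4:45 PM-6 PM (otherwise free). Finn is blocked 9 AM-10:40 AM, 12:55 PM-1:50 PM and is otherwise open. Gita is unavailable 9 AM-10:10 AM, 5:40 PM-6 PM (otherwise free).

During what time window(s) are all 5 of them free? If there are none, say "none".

Ben free: 11:35-16:50.
Imani free: 11:45-13:10, 13:15-13:30, 14:15-16:35.
Pablo free: 12:20-15:05, 16:05-16:45 (invert busy blocks within the working day).
Finn free: 10:40-12:55, 13:50-18:00 (invert busy blocks within the working day).
Gita free: 10:10-17:40 (invert busy blocks within the working day).
Ben ∩ Imani: 11:45-13:10, 13:15-13:30, 14:15-16:35.
Ben ∩ Imani ∩ Pablo: 12:20-13:10, 13:15-13:30, 14:15-15:05, 16:05-16:35.
Ben ∩ Imani ∩ Pablo ∩ Finn: 12:20-12:55, 14:15-15:05, 16:05-16:35.
Ben ∩ Imani ∩ Pablo ∩ Finn ∩ Gita: 12:20-12:55, 14:15-15:05, 16:05-16:35.

12:20-12:55, 14:15-15:05, 16:05-16:35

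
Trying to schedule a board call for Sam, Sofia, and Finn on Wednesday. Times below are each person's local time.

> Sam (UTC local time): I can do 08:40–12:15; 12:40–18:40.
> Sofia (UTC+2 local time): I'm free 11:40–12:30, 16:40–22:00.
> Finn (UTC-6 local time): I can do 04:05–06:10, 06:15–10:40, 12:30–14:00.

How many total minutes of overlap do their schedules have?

155

Sam in UTC: 08:40-12:15, 12:40-18:40.
Sofia in UTC: 09:40-10:30, 14:40-20:00 (subtract 2h to convert from UTC+2).
Finn in UTC: 10:05-12:10, 12:15-16:40, 18:30-20:00 (add 6h to convert from UTC-6).
Sam ∩ Sofia: 09:40-10:30, 14:40-18:40.
Sam ∩ Sofia ∩ Finn: 10:05-10:30, 14:40-16:40, 18:30-18:40.
Summing the common windows: 25 + 120 + 10 = 155 minutes.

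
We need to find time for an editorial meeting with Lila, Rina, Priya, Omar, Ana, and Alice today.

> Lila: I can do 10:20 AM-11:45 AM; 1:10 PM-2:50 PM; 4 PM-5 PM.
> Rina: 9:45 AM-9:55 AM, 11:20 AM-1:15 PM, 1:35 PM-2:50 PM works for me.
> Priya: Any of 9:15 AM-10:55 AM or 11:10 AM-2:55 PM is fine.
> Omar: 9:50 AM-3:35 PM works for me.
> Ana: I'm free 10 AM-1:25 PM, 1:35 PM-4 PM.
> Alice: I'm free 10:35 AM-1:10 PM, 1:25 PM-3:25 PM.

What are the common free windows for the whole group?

11:20-11:45, 13:35-14:50

Lila ∩ Rina: 11:20-11:45, 13:10-13:15, 13:35-14:50.
Lila ∩ Rina ∩ Priya: 11:20-11:45, 13:10-13:15, 13:35-14:50.
Lila ∩ Rina ∩ Priya ∩ Omar: 11:20-11:45, 13:10-13:15, 13:35-14:50.
Lila ∩ Rina ∩ Priya ∩ Omar ∩ Ana: 11:20-11:45, 13:10-13:15, 13:35-14:50.
Lila ∩ Rina ∩ Priya ∩ Omar ∩ Ana ∩ Alice: 11:20-11:45, 13:35-14:50.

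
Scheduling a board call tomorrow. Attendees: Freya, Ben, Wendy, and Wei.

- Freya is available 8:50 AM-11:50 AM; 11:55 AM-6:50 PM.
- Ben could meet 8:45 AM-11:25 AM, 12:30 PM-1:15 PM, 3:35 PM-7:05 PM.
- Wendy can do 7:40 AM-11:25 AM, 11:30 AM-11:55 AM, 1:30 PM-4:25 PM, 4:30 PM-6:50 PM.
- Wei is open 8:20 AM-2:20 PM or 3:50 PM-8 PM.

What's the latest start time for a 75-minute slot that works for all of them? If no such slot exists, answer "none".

17:35

Freya ∩ Ben: 08:50-11:25, 12:30-13:15, 15:35-18:50.
Freya ∩ Ben ∩ Wendy: 08:50-11:25, 15:35-16:25, 16:30-18:50.
Freya ∩ Ben ∩ Wendy ∩ Wei: 08:50-11:25, 15:50-16:25, 16:30-18:50.
The last common window of at least 75 minutes is 16:30-18:50; a 75-minute meeting can start as late as 17:35 and still end by 18:50.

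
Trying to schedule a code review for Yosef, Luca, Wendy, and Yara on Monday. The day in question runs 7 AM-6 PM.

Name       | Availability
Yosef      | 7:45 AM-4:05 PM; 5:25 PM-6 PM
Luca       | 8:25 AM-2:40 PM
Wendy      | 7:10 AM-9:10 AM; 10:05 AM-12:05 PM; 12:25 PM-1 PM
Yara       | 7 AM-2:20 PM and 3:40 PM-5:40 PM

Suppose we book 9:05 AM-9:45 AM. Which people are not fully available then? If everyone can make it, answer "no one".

Wendy

Yosef: free for 09:05-09:45. Luca: free for 09:05-09:45. Wendy: not fully free for 09:05-09:45. Yara: free for 09:05-09:45.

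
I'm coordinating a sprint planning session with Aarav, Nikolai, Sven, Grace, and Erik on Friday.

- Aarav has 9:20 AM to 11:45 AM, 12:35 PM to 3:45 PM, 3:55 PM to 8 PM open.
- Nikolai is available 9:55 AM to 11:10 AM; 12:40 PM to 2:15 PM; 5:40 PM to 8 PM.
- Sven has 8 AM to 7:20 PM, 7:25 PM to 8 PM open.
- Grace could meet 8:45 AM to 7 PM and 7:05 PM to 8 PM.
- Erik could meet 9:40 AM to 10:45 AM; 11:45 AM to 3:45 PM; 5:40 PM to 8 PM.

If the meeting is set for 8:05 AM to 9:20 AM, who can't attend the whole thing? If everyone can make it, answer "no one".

Aarav: not fully free for 08:05-09:20. Nikolai: not fully free for 08:05-09:20. Sven: free for 08:05-09:20. Grace: not fully free for 08:05-09:20. Erik: not fully free for 08:05-09:20.

Aarav, Erik, Grace, Nikolai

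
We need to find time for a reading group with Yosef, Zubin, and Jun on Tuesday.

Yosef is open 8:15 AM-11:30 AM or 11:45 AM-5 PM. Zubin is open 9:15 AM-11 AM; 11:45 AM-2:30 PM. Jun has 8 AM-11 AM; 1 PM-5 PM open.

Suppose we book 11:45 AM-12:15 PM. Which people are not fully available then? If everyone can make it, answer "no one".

Jun

Yosef: free for 11:45-12:15. Zubin: free for 11:45-12:15. Jun: not fully free for 11:45-12:15.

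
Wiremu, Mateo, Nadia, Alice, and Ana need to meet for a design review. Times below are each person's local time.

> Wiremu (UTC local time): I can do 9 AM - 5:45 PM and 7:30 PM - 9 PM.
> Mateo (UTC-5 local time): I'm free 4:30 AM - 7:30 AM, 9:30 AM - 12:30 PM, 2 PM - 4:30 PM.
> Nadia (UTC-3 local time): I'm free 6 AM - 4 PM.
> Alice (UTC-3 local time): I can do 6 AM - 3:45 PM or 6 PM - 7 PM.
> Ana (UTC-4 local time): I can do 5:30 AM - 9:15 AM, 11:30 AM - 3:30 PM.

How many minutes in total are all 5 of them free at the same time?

Wiremu in UTC: 09:00-17:45, 19:30-21:00.
Mateo in UTC: 09:30-12:30, 14:30-17:30, 19:00-21:30 (add 5h to convert from UTC-5).
Nadia in UTC: 09:00-19:00 (add 3h to convert from UTC-3).
Alice in UTC: 09:00-18:45, 21:00-22:00 (add 3h to convert from UTC-3).
Ana in UTC: 09:30-13:15, 15:30-19:30 (add 4h to convert from UTC-4).
Wiremu ∩ Mateo: 09:30-12:30, 14:30-17:30, 19:30-21:00.
Wiremu ∩ Mateo ∩ Nadia: 09:30-12:30, 14:30-17:30.
Wiremu ∩ Mateo ∩ Nadia ∩ Alice: 09:30-12:30, 14:30-17:30.
Wiremu ∩ Mateo ∩ Nadia ∩ Alice ∩ Ana: 09:30-12:30, 15:30-17:30.
Summing the common windows: 180 + 120 = 300 minutes.

300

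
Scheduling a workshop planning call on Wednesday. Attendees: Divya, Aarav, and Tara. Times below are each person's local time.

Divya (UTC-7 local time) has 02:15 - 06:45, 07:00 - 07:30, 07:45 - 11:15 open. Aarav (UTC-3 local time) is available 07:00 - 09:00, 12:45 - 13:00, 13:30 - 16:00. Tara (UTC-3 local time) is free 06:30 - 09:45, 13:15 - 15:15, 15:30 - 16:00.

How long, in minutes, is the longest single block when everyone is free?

Divya in UTC: 09:15-13:45, 14:00-14:30, 14:45-18:15 (add 7h to convert from UTC-7).
Aarav in UTC: 10:00-12:00, 15:45-16:00, 16:30-19:00 (add 3h to convert from UTC-3).
Tara in UTC: 09:30-12:45, 16:15-18:15, 18:30-19:00 (add 3h to convert from UTC-3).
Divya ∩ Aarav: 10:00-12:00, 15:45-16:00, 16:30-18:15.
Divya ∩ Aarav ∩ Tara: 10:00-12:00, 16:30-18:15.
The longest is 10:00-12:00 at 120 minutes.

120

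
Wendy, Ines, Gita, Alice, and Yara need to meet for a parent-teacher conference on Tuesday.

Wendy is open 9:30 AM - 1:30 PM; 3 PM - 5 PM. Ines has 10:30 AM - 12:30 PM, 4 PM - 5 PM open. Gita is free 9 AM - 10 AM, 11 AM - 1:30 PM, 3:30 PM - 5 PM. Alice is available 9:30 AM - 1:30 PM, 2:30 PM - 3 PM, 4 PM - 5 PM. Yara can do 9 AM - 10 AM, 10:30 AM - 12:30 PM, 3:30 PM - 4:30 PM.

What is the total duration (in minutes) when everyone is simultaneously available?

Wendy ∩ Ines: 10:30-12:30, 16:00-17:00.
Wendy ∩ Ines ∩ Gita: 11:00-12:30, 16:00-17:00.
Wendy ∩ Ines ∩ Gita ∩ Alice: 11:00-12:30, 16:00-17:00.
Wendy ∩ Ines ∩ Gita ∩ Alice ∩ Yara: 11:00-12:30, 16:00-16:30.
Summing the common windows: 90 + 30 = 120 minutes.

120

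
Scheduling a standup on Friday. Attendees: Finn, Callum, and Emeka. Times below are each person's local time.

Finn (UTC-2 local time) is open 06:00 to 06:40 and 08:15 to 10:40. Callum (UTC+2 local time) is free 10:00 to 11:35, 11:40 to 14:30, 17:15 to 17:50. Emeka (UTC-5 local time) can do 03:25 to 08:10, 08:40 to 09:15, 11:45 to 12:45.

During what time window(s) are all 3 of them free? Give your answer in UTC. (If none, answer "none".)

08:25-08:40, 10:15-12:30

Finn in UTC: 08:00-08:40, 10:15-12:40 (add 2h to convert from UTC-2).
Callum in UTC: 08:00-09:35, 09:40-12:30, 15:15-15:50 (subtract 2h to convert from UTC+2).
Emeka in UTC: 08:25-13:10, 13:40-14:15, 16:45-17:45 (add 5h to convert from UTC-5).
Finn ∩ Callum: 08:00-08:40, 10:15-12:30.
Finn ∩ Callum ∩ Emeka: 08:25-08:40, 10:15-12:30.
So the common availability across everyone is 08:25-08:40, 10:15-12:30.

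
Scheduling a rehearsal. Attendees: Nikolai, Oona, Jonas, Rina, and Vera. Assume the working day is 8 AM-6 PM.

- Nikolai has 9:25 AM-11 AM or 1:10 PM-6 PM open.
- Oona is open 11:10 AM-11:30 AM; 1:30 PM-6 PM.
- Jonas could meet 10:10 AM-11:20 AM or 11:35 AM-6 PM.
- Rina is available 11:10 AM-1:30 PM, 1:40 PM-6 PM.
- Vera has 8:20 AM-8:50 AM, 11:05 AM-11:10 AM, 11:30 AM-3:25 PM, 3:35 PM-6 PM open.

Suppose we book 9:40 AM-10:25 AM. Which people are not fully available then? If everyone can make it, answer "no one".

Nikolai: free for 09:40-10:25. Oona: not fully free for 09:40-10:25. Jonas: not fully free for 09:40-10:25. Rina: not fully free for 09:40-10:25. Vera: not fully free for 09:40-10:25.

Jonas, Oona, Rina, Vera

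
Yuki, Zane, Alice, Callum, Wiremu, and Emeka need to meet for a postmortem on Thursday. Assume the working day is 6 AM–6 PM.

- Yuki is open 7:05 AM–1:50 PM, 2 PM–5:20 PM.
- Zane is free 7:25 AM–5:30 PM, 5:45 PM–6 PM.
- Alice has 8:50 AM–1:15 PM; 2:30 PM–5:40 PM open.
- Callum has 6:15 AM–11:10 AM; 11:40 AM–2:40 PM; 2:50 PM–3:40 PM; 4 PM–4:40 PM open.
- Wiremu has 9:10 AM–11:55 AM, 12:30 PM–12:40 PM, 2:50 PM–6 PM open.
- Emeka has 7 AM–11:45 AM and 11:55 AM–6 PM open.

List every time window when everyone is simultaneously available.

Yuki ∩ Zane: 07:25-13:50, 14:00-17:20.
Yuki ∩ Zane ∩ Alice: 08:50-13:15, 14:30-17:20.
Yuki ∩ Zane ∩ Alice ∩ Callum: 08:50-11:10, 11:40-13:15, 14:30-14:40, 14:50-15:40, 16:00-16:40.
Yuki ∩ Zane ∩ Alice ∩ Callum ∩ Wiremu: 09:10-11:10, 11:40-11:55, 12:30-12:40, 14:50-15:40, 16:00-16:40.
Yuki ∩ Zane ∩ Alice ∩ Callum ∩ Wiremu ∩ Emeka: 09:10-11:10, 11:40-11:45, 12:30-12:40, 14:50-15:40, 16:00-16:40.
Those are the intersection windows.

09:10-11:10, 11:40-11:45, 12:30-12:40, 14:50-15:40, 16:00-16:40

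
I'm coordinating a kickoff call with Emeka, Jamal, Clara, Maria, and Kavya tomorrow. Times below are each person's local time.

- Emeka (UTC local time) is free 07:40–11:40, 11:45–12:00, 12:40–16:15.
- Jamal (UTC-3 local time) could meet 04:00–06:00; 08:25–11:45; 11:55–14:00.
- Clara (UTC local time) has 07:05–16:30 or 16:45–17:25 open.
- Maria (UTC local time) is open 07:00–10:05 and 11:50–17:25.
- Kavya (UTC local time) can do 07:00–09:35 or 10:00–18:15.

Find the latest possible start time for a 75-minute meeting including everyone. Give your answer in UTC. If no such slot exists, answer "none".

Emeka in UTC: 07:40-11:40, 11:45-12:00, 12:40-16:15.
Jamal in UTC: 07:00-09:00, 11:25-14:45, 14:55-17:00 (add 3h to convert from UTC-3).
Clara in UTC: 07:05-16:30, 16:45-17:25.
Maria in UTC: 07:00-10:05, 11:50-17:25.
Kavya in UTC: 07:00-09:35, 10:00-18:15.
Emeka ∩ Jamal: 07:40-09:00, 11:25-11:40, 11:45-12:00, 12:40-14:45, 14:55-16:15.
Emeka ∩ Jamal ∩ Clara: 07:40-09:00, 11:25-11:40, 11:45-12:00, 12:40-14:45, 14:55-16:15.
Emeka ∩ Jamal ∩ Clara ∩ Maria: 07:40-09:00, 11:50-12:00, 12:40-14:45, 14:55-16:15.
Emeka ∩ Jamal ∩ Clara ∩ Maria ∩ Kavya: 07:40-09:00, 11:50-12:00, 12:40-14:45, 14:55-16:15.
The last common window of at least 75 minutes is 14:55-16:15; a 75-minute meeting can start as late as 15:00 and still end by 16:15.

15:00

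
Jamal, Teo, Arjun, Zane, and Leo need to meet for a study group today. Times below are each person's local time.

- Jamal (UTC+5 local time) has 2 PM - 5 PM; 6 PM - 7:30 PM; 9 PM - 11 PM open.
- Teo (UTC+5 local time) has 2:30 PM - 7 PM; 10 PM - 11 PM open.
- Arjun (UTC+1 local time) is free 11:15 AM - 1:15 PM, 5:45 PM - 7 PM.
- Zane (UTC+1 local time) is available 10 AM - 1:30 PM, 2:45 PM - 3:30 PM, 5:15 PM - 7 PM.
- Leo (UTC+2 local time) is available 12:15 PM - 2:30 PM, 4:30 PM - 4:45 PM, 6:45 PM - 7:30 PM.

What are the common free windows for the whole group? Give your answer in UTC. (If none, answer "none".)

Jamal in UTC: 09:00-12:00, 13:00-14:30, 16:00-18:00 (subtract 5h to convert from UTC+5).
Teo in UTC: 09:30-14:00, 17:00-18:00 (subtract 5h to convert from UTC+5).
Arjun in UTC: 10:15-12:15, 16:45-18:00 (subtract 1h to convert from UTC+1).
Zane in UTC: 09:00-12:30, 13:45-14:30, 16:15-18:00 (subtract 1h to convert from UTC+1).
Leo in UTC: 10:15-12:30, 14:30-14:45, 16:45-17:30 (subtract 2h to convert from UTC+2).
Jamal ∩ Teo: 09:30-12:00, 13:00-14:00, 17:00-18:00.
Jamal ∩ Teo ∩ Arjun: 10:15-12:00, 17:00-18:00.
Jamal ∩ Teo ∩ Arjun ∩ Zane: 10:15-12:00, 17:00-18:00.
Jamal ∩ Teo ∩ Arjun ∩ Zane ∩ Leo: 10:15-12:00, 17:00-17:30.
Those are the intersection windows.

10:15-12:00, 17:00-17:30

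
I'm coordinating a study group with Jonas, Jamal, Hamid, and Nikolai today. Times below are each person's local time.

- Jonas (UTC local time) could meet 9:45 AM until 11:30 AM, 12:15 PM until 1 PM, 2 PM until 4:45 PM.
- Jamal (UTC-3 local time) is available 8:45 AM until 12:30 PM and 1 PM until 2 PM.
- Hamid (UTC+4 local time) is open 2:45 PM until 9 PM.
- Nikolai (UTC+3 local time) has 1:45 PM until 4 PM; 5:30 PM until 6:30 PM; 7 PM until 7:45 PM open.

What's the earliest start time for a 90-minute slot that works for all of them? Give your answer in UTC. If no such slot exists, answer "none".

Jonas in UTC: 09:45-11:30, 12:15-13:00, 14:00-16:45.
Jamal in UTC: 11:45-15:30, 16:00-17:00 (add 3h to convert from UTC-3).
Hamid in UTC: 10:45-17:00 (subtract 4h to convert from UTC+4).
Nikolai in UTC: 10:45-13:00, 14:30-15:30, 16:00-16:45 (subtract 3h to convert from UTC+3).
Jonas ∩ Jamal: 12:15-13:00, 14:00-15:30, 16:00-16:45.
Jonas ∩ Jamal ∩ Hamid: 12:15-13:00, 14:00-15:30, 16:00-16:45.
Jonas ∩ Jamal ∩ Hamid ∩ Nikolai: 12:15-13:00, 14:30-15:30, 16:00-16:45.
No common window is at least 90 minutes long.

none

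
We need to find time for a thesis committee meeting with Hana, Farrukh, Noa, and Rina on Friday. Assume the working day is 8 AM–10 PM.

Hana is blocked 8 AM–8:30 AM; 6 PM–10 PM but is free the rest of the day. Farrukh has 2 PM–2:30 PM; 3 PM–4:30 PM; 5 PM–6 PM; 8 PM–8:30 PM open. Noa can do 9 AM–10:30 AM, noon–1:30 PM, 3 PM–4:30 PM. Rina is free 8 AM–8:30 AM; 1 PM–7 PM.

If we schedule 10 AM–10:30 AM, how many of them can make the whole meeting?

Hana free: 08:30-18:00 (invert busy blocks within the working day).
Farrukh free: 14:00-14:30, 15:00-16:30, 17:00-18:00, 20:00-20:30.
Noa free: 09:00-10:30, 12:00-13:30, 15:00-16:30.
Rina free: 08:00-08:30, 13:00-19:00.
Hana and Noa can make the full 10:00-10:30 slot — that's 2.

2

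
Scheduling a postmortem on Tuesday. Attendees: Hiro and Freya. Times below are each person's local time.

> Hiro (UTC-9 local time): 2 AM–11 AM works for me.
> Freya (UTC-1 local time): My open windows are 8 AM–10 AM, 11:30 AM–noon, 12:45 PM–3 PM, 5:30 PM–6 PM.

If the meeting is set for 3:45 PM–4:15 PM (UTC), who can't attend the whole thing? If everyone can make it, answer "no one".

Freya

Hiro in UTC: 11:00-20:00 (add 9h to convert from UTC-9).
Freya in UTC: 09:00-11:00, 12:30-13:00, 13:45-16:00, 18:30-19:00 (add 1h to convert from UTC-1).
Hiro: free for 15:45-16:15. Freya: not fully free for 15:45-16:15.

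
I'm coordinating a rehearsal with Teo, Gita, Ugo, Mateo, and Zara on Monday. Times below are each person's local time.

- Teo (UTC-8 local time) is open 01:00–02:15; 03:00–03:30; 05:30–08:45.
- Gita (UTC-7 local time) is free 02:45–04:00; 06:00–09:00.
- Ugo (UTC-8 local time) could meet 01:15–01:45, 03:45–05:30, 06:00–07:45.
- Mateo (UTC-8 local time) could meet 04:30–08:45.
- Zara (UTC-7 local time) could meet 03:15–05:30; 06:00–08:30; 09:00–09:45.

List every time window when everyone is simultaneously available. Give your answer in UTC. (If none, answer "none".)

14:00-15:30

Teo in UTC: 09:00-10:15, 11:00-11:30, 13:30-16:45 (add 8h to convert from UTC-8).
Gita in UTC: 09:45-11:00, 13:00-16:00 (add 7h to convert from UTC-7).
Ugo in UTC: 09:15-09:45, 11:45-13:30, 14:00-15:45 (add 8h to convert from UTC-8).
Mateo in UTC: 12:30-16:45 (add 8h to convert from UTC-8).
Zara in UTC: 10:15-12:30, 13:00-15:30, 16:00-16:45 (add 7h to convert from UTC-7).
Teo ∩ Gita: 09:45-10:15, 13:30-16:00.
Teo ∩ Gita ∩ Ugo: 14:00-15:45.
Teo ∩ Gita ∩ Ugo ∩ Mateo: 14:00-15:45.
Teo ∩ Gita ∩ Ugo ∩ Mateo ∩ Zara: 14:00-15:30.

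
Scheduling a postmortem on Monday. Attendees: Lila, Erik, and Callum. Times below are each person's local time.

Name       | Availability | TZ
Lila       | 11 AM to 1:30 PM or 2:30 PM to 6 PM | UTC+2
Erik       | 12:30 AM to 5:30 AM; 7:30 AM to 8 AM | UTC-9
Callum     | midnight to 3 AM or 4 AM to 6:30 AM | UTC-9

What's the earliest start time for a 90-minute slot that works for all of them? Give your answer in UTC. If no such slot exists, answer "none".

Lila in UTC: 09:00-11:30, 12:30-16:00 (subtract 2h to convert from UTC+2).
Erik in UTC: 09:30-14:30, 16:30-17:00 (add 9h to convert from UTC-9).
Callum in UTC: 09:00-12:00, 13:00-15:30 (add 9h to convert from UTC-9).
Lila ∩ Erik: 09:30-11:30, 12:30-14:30.
Lila ∩ Erik ∩ Callum: 09:30-11:30, 13:00-14:30.
The first common window of at least 90 minutes is 09:30-11:30, so the earliest start is 09:30.

09:30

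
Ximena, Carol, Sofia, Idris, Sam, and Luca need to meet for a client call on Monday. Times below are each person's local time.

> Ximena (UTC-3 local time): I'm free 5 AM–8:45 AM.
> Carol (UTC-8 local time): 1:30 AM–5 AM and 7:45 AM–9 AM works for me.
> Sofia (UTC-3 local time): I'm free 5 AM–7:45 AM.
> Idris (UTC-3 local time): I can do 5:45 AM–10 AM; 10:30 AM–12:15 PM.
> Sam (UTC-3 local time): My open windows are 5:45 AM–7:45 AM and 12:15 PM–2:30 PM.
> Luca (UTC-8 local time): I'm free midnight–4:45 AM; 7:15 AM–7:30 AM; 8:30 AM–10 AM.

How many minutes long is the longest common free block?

75

Ximena in UTC: 08:00-11:45 (add 3h to convert from UTC-3).
Carol in UTC: 09:30-13:00, 15:45-17:00 (add 8h to convert from UTC-8).
Sofia in UTC: 08:00-10:45 (add 3h to convert from UTC-3).
Idris in UTC: 08:45-13:00, 13:30-15:15 (add 3h to convert from UTC-3).
Sam in UTC: 08:45-10:45, 15:15-17:30 (add 3h to convert from UTC-3).
Luca in UTC: 08:00-12:45, 15:15-15:30, 16:30-18:00 (add 8h to convert from UTC-8).
Ximena ∩ Carol: 09:30-11:45.
Ximena ∩ Carol ∩ Sofia: 09:30-10:45.
Ximena ∩ Carol ∩ Sofia ∩ Idris: 09:30-10:45.
Ximena ∩ Carol ∩ Sofia ∩ Idris ∩ Sam: 09:30-10:45.
Ximena ∩ Carol ∩ Sofia ∩ Idris ∩ Sam ∩ Luca: 09:30-10:45.
Those are the intersection windows.
The longest is 09:30-10:45 at 75 minutes.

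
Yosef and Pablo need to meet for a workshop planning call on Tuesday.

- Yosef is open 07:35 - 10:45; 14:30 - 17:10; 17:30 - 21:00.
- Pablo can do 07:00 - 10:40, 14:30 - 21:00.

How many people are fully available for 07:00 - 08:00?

1

Pablo can make the full 07:00-08:00 slot — that's 1.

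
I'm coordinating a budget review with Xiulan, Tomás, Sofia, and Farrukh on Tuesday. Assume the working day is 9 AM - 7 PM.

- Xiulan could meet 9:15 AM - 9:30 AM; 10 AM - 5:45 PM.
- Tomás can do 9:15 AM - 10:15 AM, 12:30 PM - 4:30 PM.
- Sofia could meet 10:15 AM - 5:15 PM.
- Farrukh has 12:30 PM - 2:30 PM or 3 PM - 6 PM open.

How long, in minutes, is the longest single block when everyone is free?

Xiulan ∩ Tomás: 09:15-09:30, 10:00-10:15, 12:30-16:30.
Xiulan ∩ Tomás ∩ Sofia: 12:30-16:30.
Xiulan ∩ Tomás ∩ Sofia ∩ Farrukh: 12:30-14:30, 15:00-16:30.
The longest is 12:30-14:30 at 120 minutes.

120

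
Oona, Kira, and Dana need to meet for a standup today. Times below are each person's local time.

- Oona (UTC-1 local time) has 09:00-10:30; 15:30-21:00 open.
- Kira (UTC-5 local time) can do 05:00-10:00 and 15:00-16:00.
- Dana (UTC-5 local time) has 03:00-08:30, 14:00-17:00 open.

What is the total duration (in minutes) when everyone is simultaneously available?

150

Oona in UTC: 10:00-11:30, 16:30-22:00 (add 1h to convert from UTC-1).
Kira in UTC: 10:00-15:00, 20:00-21:00 (add 5h to convert from UTC-5).
Dana in UTC: 08:00-13:30, 19:00-22:00 (add 5h to convert from UTC-5).
Oona ∩ Kira: 10:00-11:30, 20:00-21:00.
Oona ∩ Kira ∩ Dana: 10:00-11:30, 20:00-21:00.
Summing the common windows: 90 + 60 = 150 minutes.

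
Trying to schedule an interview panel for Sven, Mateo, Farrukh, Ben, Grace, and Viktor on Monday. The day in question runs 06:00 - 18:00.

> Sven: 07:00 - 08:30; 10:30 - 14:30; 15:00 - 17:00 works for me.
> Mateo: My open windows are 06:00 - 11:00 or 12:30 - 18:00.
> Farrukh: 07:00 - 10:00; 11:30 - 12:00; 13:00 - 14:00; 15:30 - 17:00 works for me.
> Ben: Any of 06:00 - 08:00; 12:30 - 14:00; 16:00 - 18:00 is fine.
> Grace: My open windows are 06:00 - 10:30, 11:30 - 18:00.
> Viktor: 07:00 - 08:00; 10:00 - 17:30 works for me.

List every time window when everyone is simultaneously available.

Sven ∩ Mateo: 07:00-08:30, 10:30-11:00, 12:30-14:30, 15:00-17:00.
Sven ∩ Mateo ∩ Farrukh: 07:00-08:30, 13:00-14:00, 15:30-17:00.
Sven ∩ Mateo ∩ Farrukh ∩ Ben: 07:00-08:00, 13:00-14:00, 16:00-17:00.
Sven ∩ Mateo ∩ Farrukh ∩ Ben ∩ Grace: 07:00-08:00, 13:00-14:00, 16:00-17:00.
Sven ∩ Mateo ∩ Farrukh ∩ Ben ∩ Grace ∩ Viktor: 07:00-08:00, 13:00-14:00, 16:00-17:00.

07:00-08:00, 13:00-14:00, 16:00-17:00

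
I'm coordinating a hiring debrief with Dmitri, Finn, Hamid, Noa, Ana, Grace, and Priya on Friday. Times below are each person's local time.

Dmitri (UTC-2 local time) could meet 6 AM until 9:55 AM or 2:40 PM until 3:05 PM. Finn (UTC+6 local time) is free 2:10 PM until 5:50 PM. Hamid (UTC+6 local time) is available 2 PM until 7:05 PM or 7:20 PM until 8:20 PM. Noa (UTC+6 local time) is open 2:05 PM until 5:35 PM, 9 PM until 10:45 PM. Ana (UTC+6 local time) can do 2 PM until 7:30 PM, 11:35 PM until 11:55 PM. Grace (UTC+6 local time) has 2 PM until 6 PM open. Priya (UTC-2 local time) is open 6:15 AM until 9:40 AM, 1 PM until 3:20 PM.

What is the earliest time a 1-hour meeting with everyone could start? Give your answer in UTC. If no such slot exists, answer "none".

08:15

Dmitri in UTC: 08:00-11:55, 16:40-17:05 (add 2h to convert from UTC-2).
Finn in UTC: 08:10-11:50 (subtract 6h to convert from UTC+6).
Hamid in UTC: 08:00-13:05, 13:20-14:20 (subtract 6h to convert from UTC+6).
Noa in UTC: 08:05-11:35, 15:00-16:45 (subtract 6h to convert from UTC+6).
Ana in UTC: 08:00-13:30, 17:35-17:55 (subtract 6h to convert from UTC+6).
Grace in UTC: 08:00-12:00 (subtract 6h to convert from UTC+6).
Priya in UTC: 08:15-11:40, 15:00-17:20 (add 2h to convert from UTC-2).
Dmitri ∩ Finn: 08:10-11:50.
Dmitri ∩ Finn ∩ Hamid: 08:10-11:50.
Dmitri ∩ Finn ∩ Hamid ∩ Noa: 08:10-11:35.
Dmitri ∩ Finn ∩ Hamid ∩ Noa ∩ Ana: 08:10-11:35.
Dmitri ∩ Finn ∩ Hamid ∩ Noa ∩ Ana ∩ Grace: 08:10-11:35.
Dmitri ∩ Finn ∩ Hamid ∩ Noa ∩ Ana ∩ Grace ∩ Priya: 08:15-11:35.
The first common window of at least 60 minutes is 08:15-11:35, so the earliest start is 08:15.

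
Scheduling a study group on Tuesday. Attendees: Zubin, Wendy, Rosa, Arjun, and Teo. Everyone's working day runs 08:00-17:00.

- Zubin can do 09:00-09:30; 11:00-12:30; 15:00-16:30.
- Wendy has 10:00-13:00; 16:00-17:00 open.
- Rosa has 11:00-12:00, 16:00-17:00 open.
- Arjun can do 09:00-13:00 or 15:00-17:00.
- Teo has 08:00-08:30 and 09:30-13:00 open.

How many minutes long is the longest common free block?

60

Zubin ∩ Wendy: 11:00-12:30, 16:00-16:30.
Zubin ∩ Wendy ∩ Rosa: 11:00-12:00, 16:00-16:30.
Zubin ∩ Wendy ∩ Rosa ∩ Arjun: 11:00-12:00, 16:00-16:30.
Zubin ∩ Wendy ∩ Rosa ∩ Arjun ∩ Teo: 11:00-12:00.
The longest is 11:00-12:00 at 60 minutes.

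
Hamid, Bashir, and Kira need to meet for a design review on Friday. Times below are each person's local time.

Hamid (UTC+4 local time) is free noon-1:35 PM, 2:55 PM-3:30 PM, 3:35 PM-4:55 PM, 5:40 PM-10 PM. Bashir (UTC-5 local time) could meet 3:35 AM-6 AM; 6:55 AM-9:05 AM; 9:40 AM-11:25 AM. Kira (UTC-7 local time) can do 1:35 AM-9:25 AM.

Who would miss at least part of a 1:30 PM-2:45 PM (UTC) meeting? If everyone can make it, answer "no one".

Hamid in UTC: 08:00-09:35, 10:55-11:30, 11:35-12:55, 13:40-18:00 (subtract 4h to convert from UTC+4).
Bashir in UTC: 08:35-11:00, 11:55-14:05, 14:40-16:25 (add 5h to convert from UTC-5).
Kira in UTC: 08:35-16:25 (add 7h to convert from UTC-7).
Hamid: not fully free for 13:30-14:45. Bashir: not fully free for 13:30-14:45. Kira: free for 13:30-14:45.

Bashir, Hamid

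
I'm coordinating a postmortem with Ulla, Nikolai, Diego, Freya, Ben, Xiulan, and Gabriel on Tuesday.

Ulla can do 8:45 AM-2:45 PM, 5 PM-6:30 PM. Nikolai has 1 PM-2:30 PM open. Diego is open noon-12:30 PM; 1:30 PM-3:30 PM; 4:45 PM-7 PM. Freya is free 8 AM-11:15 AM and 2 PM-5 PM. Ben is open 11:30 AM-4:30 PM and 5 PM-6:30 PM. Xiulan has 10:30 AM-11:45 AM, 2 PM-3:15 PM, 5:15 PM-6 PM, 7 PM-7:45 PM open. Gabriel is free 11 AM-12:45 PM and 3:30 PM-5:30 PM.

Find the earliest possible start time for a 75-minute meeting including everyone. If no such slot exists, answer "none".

none

Ulla ∩ Nikolai: 13:00-14:30.
Ulla ∩ Nikolai ∩ Diego: 13:30-14:30.
Ulla ∩ Nikolai ∩ Diego ∩ Freya: 14:00-14:30.
Ulla ∩ Nikolai ∩ Diego ∩ Freya ∩ Ben: 14:00-14:30.
Ulla ∩ Nikolai ∩ Diego ∩ Freya ∩ Ben ∩ Xiulan: 14:00-14:30.
Ulla ∩ Nikolai ∩ Diego ∩ Freya ∩ Ben ∩ Xiulan ∩ Gabriel: ∅.
There is no time when everyone is free.
No common window is at least 75 minutes long.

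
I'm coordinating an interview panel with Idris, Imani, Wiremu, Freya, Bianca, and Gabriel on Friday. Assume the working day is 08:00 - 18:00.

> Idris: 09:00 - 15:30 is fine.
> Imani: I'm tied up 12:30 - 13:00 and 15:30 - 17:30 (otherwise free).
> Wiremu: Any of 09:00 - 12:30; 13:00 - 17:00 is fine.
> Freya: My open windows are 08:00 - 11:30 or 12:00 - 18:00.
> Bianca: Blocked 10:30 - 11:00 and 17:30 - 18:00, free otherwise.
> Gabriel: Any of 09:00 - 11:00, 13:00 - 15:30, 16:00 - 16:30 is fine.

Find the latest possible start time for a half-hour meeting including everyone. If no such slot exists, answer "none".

Idris free: 09:00-15:30.
Imani free: 08:00-12:30, 13:00-15:30, 17:30-18:00 (invert busy blocks within the working day).
Wiremu free: 09:00-12:30, 13:00-17:00.
Freya free: 08:00-11:30, 12:00-18:00.
Bianca free: 08:00-10:30, 11:00-17:30 (invert busy blocks within the working day).
Gabriel free: 09:00-11:00, 13:00-15:30, 16:00-16:30.
Idris ∩ Imani: 09:00-12:30, 13:00-15:30.
Idris ∩ Imani ∩ Wiremu: 09:00-12:30, 13:00-15:30.
Idris ∩ Imani ∩ Wiremu ∩ Freya: 09:00-11:30, 12:00-12:30, 13:00-15:30.
Idris ∩ Imani ∩ Wiremu ∩ Freya ∩ Bianca: 09:00-10:30, 11:00-11:30, 12:00-12:30, 13:00-15:30.
Idris ∩ Imani ∩ Wiremu ∩ Freya ∩ Bianca ∩ Gabriel: 09:00-10:30, 13:00-15:30.
So the common availability across everyone is 09:00-10:30, 13:00-15:30.
The last common window of at least 30 minutes is 13:00-15:30; a 30-minute meeting can start as late as 15:00 and still end by 15:30.

15:00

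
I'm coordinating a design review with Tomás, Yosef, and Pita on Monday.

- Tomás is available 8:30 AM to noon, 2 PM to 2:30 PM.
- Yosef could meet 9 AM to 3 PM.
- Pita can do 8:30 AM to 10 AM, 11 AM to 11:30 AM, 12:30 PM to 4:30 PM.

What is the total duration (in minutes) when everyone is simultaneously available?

120

Tomás ∩ Yosef: 09:00-12:00, 14:00-14:30.
Tomás ∩ Yosef ∩ Pita: 09:00-10:00, 11:00-11:30, 14:00-14:30.
Those are the intersection windows.
Summing the common windows: 60 + 30 + 30 = 120 minutes.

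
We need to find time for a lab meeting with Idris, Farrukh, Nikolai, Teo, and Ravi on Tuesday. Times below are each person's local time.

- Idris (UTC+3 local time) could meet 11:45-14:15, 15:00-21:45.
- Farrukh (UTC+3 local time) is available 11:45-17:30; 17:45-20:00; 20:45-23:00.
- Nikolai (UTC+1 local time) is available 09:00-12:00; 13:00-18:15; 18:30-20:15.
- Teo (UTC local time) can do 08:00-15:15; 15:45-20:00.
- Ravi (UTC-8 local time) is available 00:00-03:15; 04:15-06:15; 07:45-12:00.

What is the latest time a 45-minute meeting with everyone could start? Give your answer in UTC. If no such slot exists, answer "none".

18:00

Idris in UTC: 08:45-11:15, 12:00-18:45 (subtract 3h to convert from UTC+3).
Farrukh in UTC: 08:45-14:30, 14:45-17:00, 17:45-20:00 (subtract 3h to convert from UTC+3).
Nikolai in UTC: 08:00-11:00, 12:00-17:15, 17:30-19:15 (subtract 1h to convert from UTC+1).
Teo in UTC: 08:00-15:15, 15:45-20:00.
Ravi in UTC: 08:00-11:15, 12:15-14:15, 15:45-20:00 (add 8h to convert from UTC-8).
Idris ∩ Farrukh: 08:45-11:15, 12:00-14:30, 14:45-17:00, 17:45-18:45.
Idris ∩ Farrukh ∩ Nikolai: 08:45-11:00, 12:00-14:30, 14:45-17:00, 17:45-18:45.
Idris ∩ Farrukh ∩ Nikolai ∩ Teo: 08:45-11:00, 12:00-14:30, 14:45-15:15, 15:45-17:00, 17:45-18:45.
Idris ∩ Farrukh ∩ Nikolai ∩ Teo ∩ Ravi: 08:45-11:00, 12:15-14:15, 15:45-17:00, 17:45-18:45.
The last common window of at least 45 minutes is 17:45-18:45; a 45-minute meeting can start as late as 18:00 and still end by 18:45.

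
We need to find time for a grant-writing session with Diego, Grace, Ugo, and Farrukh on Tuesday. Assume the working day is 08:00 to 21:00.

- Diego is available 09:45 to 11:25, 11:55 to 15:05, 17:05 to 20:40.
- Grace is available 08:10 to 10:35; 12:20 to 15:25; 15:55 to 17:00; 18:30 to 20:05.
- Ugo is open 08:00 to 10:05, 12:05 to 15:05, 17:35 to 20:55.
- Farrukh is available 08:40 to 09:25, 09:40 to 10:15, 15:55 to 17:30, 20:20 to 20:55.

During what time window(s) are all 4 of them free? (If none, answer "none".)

09:45-10:05

Diego ∩ Grace: 09:45-10:35, 12:20-15:05, 18:30-20:05.
Diego ∩ Grace ∩ Ugo: 09:45-10:05, 12:20-15:05, 18:30-20:05.
Diego ∩ Grace ∩ Ugo ∩ Farrukh: 09:45-10:05.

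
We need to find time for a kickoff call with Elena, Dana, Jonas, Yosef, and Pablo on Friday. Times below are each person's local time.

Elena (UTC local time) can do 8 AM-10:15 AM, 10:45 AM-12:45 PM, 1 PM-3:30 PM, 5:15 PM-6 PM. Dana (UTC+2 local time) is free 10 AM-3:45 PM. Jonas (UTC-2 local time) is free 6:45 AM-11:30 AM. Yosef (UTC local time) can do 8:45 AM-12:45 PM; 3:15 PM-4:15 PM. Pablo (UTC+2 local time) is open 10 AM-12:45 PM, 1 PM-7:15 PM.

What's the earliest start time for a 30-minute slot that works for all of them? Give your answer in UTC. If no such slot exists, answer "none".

08:45

Elena in UTC: 08:00-10:15, 10:45-12:45, 13:00-15:30, 17:15-18:00.
Dana in UTC: 08:00-13:45 (subtract 2h to convert from UTC+2).
Jonas in UTC: 08:45-13:30 (add 2h to convert from UTC-2).
Yosef in UTC: 08:45-12:45, 15:15-16:15.
Pablo in UTC: 08:00-10:45, 11:00-17:15 (subtract 2h to convert from UTC+2).
Elena ∩ Dana: 08:00-10:15, 10:45-12:45, 13:00-13:45.
Elena ∩ Dana ∩ Jonas: 08:45-10:15, 10:45-12:45, 13:00-13:30.
Elena ∩ Dana ∩ Jonas ∩ Yosef: 08:45-10:15, 10:45-12:45.
Elena ∩ Dana ∩ Jonas ∩ Yosef ∩ Pablo: 08:45-10:15, 11:00-12:45.
The first common window of at least 30 minutes is 08:45-10:15, so the earliest start is 08:45.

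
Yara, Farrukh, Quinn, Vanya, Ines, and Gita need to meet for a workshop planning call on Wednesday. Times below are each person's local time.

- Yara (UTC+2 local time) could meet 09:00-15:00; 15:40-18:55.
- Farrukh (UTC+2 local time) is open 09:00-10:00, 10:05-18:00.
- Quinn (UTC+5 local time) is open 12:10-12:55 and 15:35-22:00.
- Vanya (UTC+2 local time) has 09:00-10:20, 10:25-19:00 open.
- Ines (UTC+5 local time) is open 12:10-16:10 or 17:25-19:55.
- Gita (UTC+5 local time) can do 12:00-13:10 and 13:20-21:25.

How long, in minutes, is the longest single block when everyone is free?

Yara in UTC: 07:00-13:00, 13:40-16:55 (subtract 2h to convert from UTC+2).
Farrukh in UTC: 07:00-08:00, 08:05-16:00 (subtract 2h to convert from UTC+2).
Quinn in UTC: 07:10-07:55, 10:35-17:00 (subtract 5h to convert from UTC+5).
Vanya in UTC: 07:00-08:20, 08:25-17:00 (subtract 2h to convert from UTC+2).
Ines in UTC: 07:10-11:10, 12:25-14:55 (subtract 5h to convert from UTC+5).
Gita in UTC: 07:00-08:10, 08:20-16:25 (subtract 5h to convert from UTC+5).
Yara ∩ Farrukh: 07:00-08:00, 08:05-13:00, 13:40-16:00.
Yara ∩ Farrukh ∩ Quinn: 07:10-07:55, 10:35-13:00, 13:40-16:00.
Yara ∩ Farrukh ∩ Quinn ∩ Vanya: 07:10-07:55, 10:35-13:00, 13:40-16:00.
Yara ∩ Farrukh ∩ Quinn ∩ Vanya ∩ Ines: 07:10-07:55, 10:35-11:10, 12:25-13:00, 13:40-14:55.
Yara ∩ Farrukh ∩ Quinn ∩ Vanya ∩ Ines ∩ Gita: 07:10-07:55, 10:35-11:10, 12:25-13:00, 13:40-14:55.
The longest is 13:40-14:55 at 75 minutes.

75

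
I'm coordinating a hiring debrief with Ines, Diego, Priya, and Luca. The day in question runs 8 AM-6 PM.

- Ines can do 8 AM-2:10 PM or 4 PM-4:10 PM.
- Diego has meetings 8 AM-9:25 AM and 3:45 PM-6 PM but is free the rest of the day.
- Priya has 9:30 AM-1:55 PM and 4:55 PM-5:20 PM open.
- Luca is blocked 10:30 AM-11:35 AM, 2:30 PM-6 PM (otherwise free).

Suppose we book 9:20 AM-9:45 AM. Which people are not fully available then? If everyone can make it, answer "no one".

Diego, Priya

Ines free: 08:00-14:10, 16:00-16:10.
Diego free: 09:25-15:45 (invert busy blocks within the working day).
Priya free: 09:30-13:55, 16:55-17:20.
Luca free: 08:00-10:30, 11:35-14:30 (invert busy blocks within the working day).
Ines: free for 09:20-09:45. Diego: not fully free for 09:20-09:45. Priya: not fully free for 09:20-09:45. Luca: free for 09:20-09:45.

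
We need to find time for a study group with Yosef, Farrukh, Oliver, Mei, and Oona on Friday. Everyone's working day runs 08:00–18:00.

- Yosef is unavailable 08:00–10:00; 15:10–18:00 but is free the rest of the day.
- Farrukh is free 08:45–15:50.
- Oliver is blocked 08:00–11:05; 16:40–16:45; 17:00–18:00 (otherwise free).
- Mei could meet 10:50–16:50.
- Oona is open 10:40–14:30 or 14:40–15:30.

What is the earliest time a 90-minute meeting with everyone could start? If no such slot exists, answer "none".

Yosef free: 10:00-15:10 (invert busy blocks within the working day).
Farrukh free: 08:45-15:50.
Oliver free: 11:05-16:40, 16:45-17:00 (invert busy blocks within the working day).
Mei free: 10:50-16:50.
Oona free: 10:40-14:30, 14:40-15:30.
Yosef ∩ Farrukh: 10:00-15:10.
Yosef ∩ Farrukh ∩ Oliver: 11:05-15:10.
Yosef ∩ Farrukh ∩ Oliver ∩ Mei: 11:05-15:10.
Yosef ∩ Farrukh ∩ Oliver ∩ Mei ∩ Oona: 11:05-14:30, 14:40-15:10.
So the common availability across everyone is 11:05-14:30, 14:40-15:10.
The first common window of at least 90 minutes is 11:05-14:30, so the earliest start is 11:05.

11:05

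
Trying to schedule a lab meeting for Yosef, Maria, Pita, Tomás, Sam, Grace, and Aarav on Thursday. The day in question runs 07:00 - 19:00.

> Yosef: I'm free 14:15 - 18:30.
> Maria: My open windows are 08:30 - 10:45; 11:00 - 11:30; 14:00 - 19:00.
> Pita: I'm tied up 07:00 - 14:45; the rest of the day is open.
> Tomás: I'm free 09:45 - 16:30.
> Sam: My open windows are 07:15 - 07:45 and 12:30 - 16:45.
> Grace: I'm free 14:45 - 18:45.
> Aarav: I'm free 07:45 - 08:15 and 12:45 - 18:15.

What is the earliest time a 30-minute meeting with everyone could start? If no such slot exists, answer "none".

14:45

Yosef free: 14:15-18:30.
Maria free: 08:30-10:45, 11:00-11:30, 14:00-19:00.
Pita free: 14:45-19:00 (invert busy blocks within the working day).
Tomás free: 09:45-16:30.
Sam free: 07:15-07:45, 12:30-16:45.
Grace free: 14:45-18:45.
Aarav free: 07:45-08:15, 12:45-18:15.
Yosef ∩ Maria: 14:15-18:30.
Yosef ∩ Maria ∩ Pita: 14:45-18:30.
Yosef ∩ Maria ∩ Pita ∩ Tomás: 14:45-16:30.
Yosef ∩ Maria ∩ Pita ∩ Tomás ∩ Sam: 14:45-16:30.
Yosef ∩ Maria ∩ Pita ∩ Tomás ∩ Sam ∩ Grace: 14:45-16:30.
Yosef ∩ Maria ∩ Pita ∩ Tomás ∩ Sam ∩ Grace ∩ Aarav: 14:45-16:30.
The first common window of at least 30 minutes is 14:45-16:30, so the earliest start is 14:45.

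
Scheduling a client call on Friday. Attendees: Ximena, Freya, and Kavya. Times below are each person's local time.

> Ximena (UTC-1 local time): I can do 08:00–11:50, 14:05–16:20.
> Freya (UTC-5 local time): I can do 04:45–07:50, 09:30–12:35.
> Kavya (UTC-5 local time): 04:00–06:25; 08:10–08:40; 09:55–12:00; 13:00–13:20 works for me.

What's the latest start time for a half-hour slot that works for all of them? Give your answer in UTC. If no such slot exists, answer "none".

Ximena in UTC: 09:00-12:50, 15:05-17:20 (add 1h to convert from UTC-1).
Freya in UTC: 09:45-12:50, 14:30-17:35 (add 5h to convert from UTC-5).
Kavya in UTC: 09:00-11:25, 13:10-13:40, 14:55-17:00, 18:00-18:20 (add 5h to convert from UTC-5).
Ximena ∩ Freya: 09:45-12:50, 15:05-17:20.
Ximena ∩ Freya ∩ Kavya: 09:45-11:25, 15:05-17:00.
Those are the intersection windows.
The last common window of at least 30 minutes is 15:05-17:00; a 30-minute meeting can start as late as 16:30 and still end by 17:00.

16:30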